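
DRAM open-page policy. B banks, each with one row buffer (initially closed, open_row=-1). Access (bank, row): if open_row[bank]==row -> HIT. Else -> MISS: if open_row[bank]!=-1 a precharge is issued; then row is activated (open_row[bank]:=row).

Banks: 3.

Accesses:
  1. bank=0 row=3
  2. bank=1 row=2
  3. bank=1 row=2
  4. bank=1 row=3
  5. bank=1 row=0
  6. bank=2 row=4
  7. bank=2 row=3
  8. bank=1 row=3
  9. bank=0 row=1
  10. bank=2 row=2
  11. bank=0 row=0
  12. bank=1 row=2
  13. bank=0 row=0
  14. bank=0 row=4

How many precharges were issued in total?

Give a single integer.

Answer: 9

Derivation:
Acc 1: bank0 row3 -> MISS (open row3); precharges=0
Acc 2: bank1 row2 -> MISS (open row2); precharges=0
Acc 3: bank1 row2 -> HIT
Acc 4: bank1 row3 -> MISS (open row3); precharges=1
Acc 5: bank1 row0 -> MISS (open row0); precharges=2
Acc 6: bank2 row4 -> MISS (open row4); precharges=2
Acc 7: bank2 row3 -> MISS (open row3); precharges=3
Acc 8: bank1 row3 -> MISS (open row3); precharges=4
Acc 9: bank0 row1 -> MISS (open row1); precharges=5
Acc 10: bank2 row2 -> MISS (open row2); precharges=6
Acc 11: bank0 row0 -> MISS (open row0); precharges=7
Acc 12: bank1 row2 -> MISS (open row2); precharges=8
Acc 13: bank0 row0 -> HIT
Acc 14: bank0 row4 -> MISS (open row4); precharges=9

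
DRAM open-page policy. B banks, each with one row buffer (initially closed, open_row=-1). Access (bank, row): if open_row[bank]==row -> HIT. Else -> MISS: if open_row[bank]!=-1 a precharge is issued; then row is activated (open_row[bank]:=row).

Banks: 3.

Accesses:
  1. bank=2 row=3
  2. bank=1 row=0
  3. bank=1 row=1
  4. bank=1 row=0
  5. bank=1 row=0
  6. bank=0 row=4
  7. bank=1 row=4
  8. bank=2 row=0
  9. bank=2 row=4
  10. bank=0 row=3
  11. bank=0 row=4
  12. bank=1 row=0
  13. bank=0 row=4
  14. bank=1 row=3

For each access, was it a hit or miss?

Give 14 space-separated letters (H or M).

Acc 1: bank2 row3 -> MISS (open row3); precharges=0
Acc 2: bank1 row0 -> MISS (open row0); precharges=0
Acc 3: bank1 row1 -> MISS (open row1); precharges=1
Acc 4: bank1 row0 -> MISS (open row0); precharges=2
Acc 5: bank1 row0 -> HIT
Acc 6: bank0 row4 -> MISS (open row4); precharges=2
Acc 7: bank1 row4 -> MISS (open row4); precharges=3
Acc 8: bank2 row0 -> MISS (open row0); precharges=4
Acc 9: bank2 row4 -> MISS (open row4); precharges=5
Acc 10: bank0 row3 -> MISS (open row3); precharges=6
Acc 11: bank0 row4 -> MISS (open row4); precharges=7
Acc 12: bank1 row0 -> MISS (open row0); precharges=8
Acc 13: bank0 row4 -> HIT
Acc 14: bank1 row3 -> MISS (open row3); precharges=9

Answer: M M M M H M M M M M M M H M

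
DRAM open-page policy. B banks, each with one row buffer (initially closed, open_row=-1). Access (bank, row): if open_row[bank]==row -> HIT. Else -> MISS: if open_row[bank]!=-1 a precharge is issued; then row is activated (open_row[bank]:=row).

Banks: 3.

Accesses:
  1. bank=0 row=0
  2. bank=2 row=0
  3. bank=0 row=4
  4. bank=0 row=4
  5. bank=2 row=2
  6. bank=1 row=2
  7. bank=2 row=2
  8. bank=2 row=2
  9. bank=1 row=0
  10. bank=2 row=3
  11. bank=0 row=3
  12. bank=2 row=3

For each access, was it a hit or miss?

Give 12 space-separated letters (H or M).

Answer: M M M H M M H H M M M H

Derivation:
Acc 1: bank0 row0 -> MISS (open row0); precharges=0
Acc 2: bank2 row0 -> MISS (open row0); precharges=0
Acc 3: bank0 row4 -> MISS (open row4); precharges=1
Acc 4: bank0 row4 -> HIT
Acc 5: bank2 row2 -> MISS (open row2); precharges=2
Acc 6: bank1 row2 -> MISS (open row2); precharges=2
Acc 7: bank2 row2 -> HIT
Acc 8: bank2 row2 -> HIT
Acc 9: bank1 row0 -> MISS (open row0); precharges=3
Acc 10: bank2 row3 -> MISS (open row3); precharges=4
Acc 11: bank0 row3 -> MISS (open row3); precharges=5
Acc 12: bank2 row3 -> HIT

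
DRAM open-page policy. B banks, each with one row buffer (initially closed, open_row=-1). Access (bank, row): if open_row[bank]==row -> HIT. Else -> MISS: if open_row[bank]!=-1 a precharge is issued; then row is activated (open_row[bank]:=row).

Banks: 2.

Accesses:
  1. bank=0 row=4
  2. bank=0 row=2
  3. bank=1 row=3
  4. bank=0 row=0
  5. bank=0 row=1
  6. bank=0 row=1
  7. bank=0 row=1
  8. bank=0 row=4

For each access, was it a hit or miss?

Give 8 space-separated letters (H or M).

Answer: M M M M M H H M

Derivation:
Acc 1: bank0 row4 -> MISS (open row4); precharges=0
Acc 2: bank0 row2 -> MISS (open row2); precharges=1
Acc 3: bank1 row3 -> MISS (open row3); precharges=1
Acc 4: bank0 row0 -> MISS (open row0); precharges=2
Acc 5: bank0 row1 -> MISS (open row1); precharges=3
Acc 6: bank0 row1 -> HIT
Acc 7: bank0 row1 -> HIT
Acc 8: bank0 row4 -> MISS (open row4); precharges=4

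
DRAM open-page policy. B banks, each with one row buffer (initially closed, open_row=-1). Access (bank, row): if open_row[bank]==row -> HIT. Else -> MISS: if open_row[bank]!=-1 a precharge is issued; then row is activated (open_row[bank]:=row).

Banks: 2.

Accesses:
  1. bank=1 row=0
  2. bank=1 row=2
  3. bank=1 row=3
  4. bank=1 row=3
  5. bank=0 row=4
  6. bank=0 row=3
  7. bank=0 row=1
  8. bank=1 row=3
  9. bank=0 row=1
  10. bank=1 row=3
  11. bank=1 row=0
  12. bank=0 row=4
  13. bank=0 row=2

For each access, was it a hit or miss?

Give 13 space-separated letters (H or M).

Acc 1: bank1 row0 -> MISS (open row0); precharges=0
Acc 2: bank1 row2 -> MISS (open row2); precharges=1
Acc 3: bank1 row3 -> MISS (open row3); precharges=2
Acc 4: bank1 row3 -> HIT
Acc 5: bank0 row4 -> MISS (open row4); precharges=2
Acc 6: bank0 row3 -> MISS (open row3); precharges=3
Acc 7: bank0 row1 -> MISS (open row1); precharges=4
Acc 8: bank1 row3 -> HIT
Acc 9: bank0 row1 -> HIT
Acc 10: bank1 row3 -> HIT
Acc 11: bank1 row0 -> MISS (open row0); precharges=5
Acc 12: bank0 row4 -> MISS (open row4); precharges=6
Acc 13: bank0 row2 -> MISS (open row2); precharges=7

Answer: M M M H M M M H H H M M M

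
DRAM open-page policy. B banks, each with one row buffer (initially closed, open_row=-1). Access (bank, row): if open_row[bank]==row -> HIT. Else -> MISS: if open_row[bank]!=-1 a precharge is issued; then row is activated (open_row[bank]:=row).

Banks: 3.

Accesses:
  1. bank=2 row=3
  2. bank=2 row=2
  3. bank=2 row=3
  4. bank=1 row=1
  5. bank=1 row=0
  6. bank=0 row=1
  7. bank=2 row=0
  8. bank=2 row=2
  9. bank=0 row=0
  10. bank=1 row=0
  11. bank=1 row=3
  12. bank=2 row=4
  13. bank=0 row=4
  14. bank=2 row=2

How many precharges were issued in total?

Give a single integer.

Acc 1: bank2 row3 -> MISS (open row3); precharges=0
Acc 2: bank2 row2 -> MISS (open row2); precharges=1
Acc 3: bank2 row3 -> MISS (open row3); precharges=2
Acc 4: bank1 row1 -> MISS (open row1); precharges=2
Acc 5: bank1 row0 -> MISS (open row0); precharges=3
Acc 6: bank0 row1 -> MISS (open row1); precharges=3
Acc 7: bank2 row0 -> MISS (open row0); precharges=4
Acc 8: bank2 row2 -> MISS (open row2); precharges=5
Acc 9: bank0 row0 -> MISS (open row0); precharges=6
Acc 10: bank1 row0 -> HIT
Acc 11: bank1 row3 -> MISS (open row3); precharges=7
Acc 12: bank2 row4 -> MISS (open row4); precharges=8
Acc 13: bank0 row4 -> MISS (open row4); precharges=9
Acc 14: bank2 row2 -> MISS (open row2); precharges=10

Answer: 10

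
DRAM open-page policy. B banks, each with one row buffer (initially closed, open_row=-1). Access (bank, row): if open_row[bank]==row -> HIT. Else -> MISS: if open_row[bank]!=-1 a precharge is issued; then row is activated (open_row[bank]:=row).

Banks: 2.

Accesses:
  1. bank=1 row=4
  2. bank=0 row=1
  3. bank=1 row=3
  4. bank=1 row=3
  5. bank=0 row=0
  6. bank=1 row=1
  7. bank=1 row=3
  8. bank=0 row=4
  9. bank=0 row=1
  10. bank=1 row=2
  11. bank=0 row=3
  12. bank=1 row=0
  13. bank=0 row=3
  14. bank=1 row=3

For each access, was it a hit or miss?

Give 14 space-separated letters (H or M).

Answer: M M M H M M M M M M M M H M

Derivation:
Acc 1: bank1 row4 -> MISS (open row4); precharges=0
Acc 2: bank0 row1 -> MISS (open row1); precharges=0
Acc 3: bank1 row3 -> MISS (open row3); precharges=1
Acc 4: bank1 row3 -> HIT
Acc 5: bank0 row0 -> MISS (open row0); precharges=2
Acc 6: bank1 row1 -> MISS (open row1); precharges=3
Acc 7: bank1 row3 -> MISS (open row3); precharges=4
Acc 8: bank0 row4 -> MISS (open row4); precharges=5
Acc 9: bank0 row1 -> MISS (open row1); precharges=6
Acc 10: bank1 row2 -> MISS (open row2); precharges=7
Acc 11: bank0 row3 -> MISS (open row3); precharges=8
Acc 12: bank1 row0 -> MISS (open row0); precharges=9
Acc 13: bank0 row3 -> HIT
Acc 14: bank1 row3 -> MISS (open row3); precharges=10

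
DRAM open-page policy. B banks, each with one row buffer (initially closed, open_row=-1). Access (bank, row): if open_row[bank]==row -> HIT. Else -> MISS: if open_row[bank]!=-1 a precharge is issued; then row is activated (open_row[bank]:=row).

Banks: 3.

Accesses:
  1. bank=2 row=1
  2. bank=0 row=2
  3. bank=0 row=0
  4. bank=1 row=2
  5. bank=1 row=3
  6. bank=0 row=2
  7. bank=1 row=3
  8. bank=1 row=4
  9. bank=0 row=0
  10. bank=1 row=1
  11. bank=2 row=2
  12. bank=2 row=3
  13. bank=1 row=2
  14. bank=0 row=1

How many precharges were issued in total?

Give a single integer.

Acc 1: bank2 row1 -> MISS (open row1); precharges=0
Acc 2: bank0 row2 -> MISS (open row2); precharges=0
Acc 3: bank0 row0 -> MISS (open row0); precharges=1
Acc 4: bank1 row2 -> MISS (open row2); precharges=1
Acc 5: bank1 row3 -> MISS (open row3); precharges=2
Acc 6: bank0 row2 -> MISS (open row2); precharges=3
Acc 7: bank1 row3 -> HIT
Acc 8: bank1 row4 -> MISS (open row4); precharges=4
Acc 9: bank0 row0 -> MISS (open row0); precharges=5
Acc 10: bank1 row1 -> MISS (open row1); precharges=6
Acc 11: bank2 row2 -> MISS (open row2); precharges=7
Acc 12: bank2 row3 -> MISS (open row3); precharges=8
Acc 13: bank1 row2 -> MISS (open row2); precharges=9
Acc 14: bank0 row1 -> MISS (open row1); precharges=10

Answer: 10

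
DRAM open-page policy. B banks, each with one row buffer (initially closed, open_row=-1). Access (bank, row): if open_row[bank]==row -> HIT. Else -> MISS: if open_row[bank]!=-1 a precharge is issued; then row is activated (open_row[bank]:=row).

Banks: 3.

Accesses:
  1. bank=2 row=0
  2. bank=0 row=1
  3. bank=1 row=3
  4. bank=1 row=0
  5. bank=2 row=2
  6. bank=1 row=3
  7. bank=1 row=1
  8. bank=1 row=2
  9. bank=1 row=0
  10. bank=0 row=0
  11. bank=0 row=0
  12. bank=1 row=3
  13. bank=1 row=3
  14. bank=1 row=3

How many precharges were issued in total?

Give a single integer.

Answer: 8

Derivation:
Acc 1: bank2 row0 -> MISS (open row0); precharges=0
Acc 2: bank0 row1 -> MISS (open row1); precharges=0
Acc 3: bank1 row3 -> MISS (open row3); precharges=0
Acc 4: bank1 row0 -> MISS (open row0); precharges=1
Acc 5: bank2 row2 -> MISS (open row2); precharges=2
Acc 6: bank1 row3 -> MISS (open row3); precharges=3
Acc 7: bank1 row1 -> MISS (open row1); precharges=4
Acc 8: bank1 row2 -> MISS (open row2); precharges=5
Acc 9: bank1 row0 -> MISS (open row0); precharges=6
Acc 10: bank0 row0 -> MISS (open row0); precharges=7
Acc 11: bank0 row0 -> HIT
Acc 12: bank1 row3 -> MISS (open row3); precharges=8
Acc 13: bank1 row3 -> HIT
Acc 14: bank1 row3 -> HIT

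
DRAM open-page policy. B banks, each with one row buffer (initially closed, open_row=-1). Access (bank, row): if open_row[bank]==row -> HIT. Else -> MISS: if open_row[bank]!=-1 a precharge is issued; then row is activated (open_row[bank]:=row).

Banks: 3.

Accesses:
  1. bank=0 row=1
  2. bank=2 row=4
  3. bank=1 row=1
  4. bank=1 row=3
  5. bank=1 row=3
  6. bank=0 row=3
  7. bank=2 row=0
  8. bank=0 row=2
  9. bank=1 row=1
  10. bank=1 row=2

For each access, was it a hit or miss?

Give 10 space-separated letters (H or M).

Acc 1: bank0 row1 -> MISS (open row1); precharges=0
Acc 2: bank2 row4 -> MISS (open row4); precharges=0
Acc 3: bank1 row1 -> MISS (open row1); precharges=0
Acc 4: bank1 row3 -> MISS (open row3); precharges=1
Acc 5: bank1 row3 -> HIT
Acc 6: bank0 row3 -> MISS (open row3); precharges=2
Acc 7: bank2 row0 -> MISS (open row0); precharges=3
Acc 8: bank0 row2 -> MISS (open row2); precharges=4
Acc 9: bank1 row1 -> MISS (open row1); precharges=5
Acc 10: bank1 row2 -> MISS (open row2); precharges=6

Answer: M M M M H M M M M M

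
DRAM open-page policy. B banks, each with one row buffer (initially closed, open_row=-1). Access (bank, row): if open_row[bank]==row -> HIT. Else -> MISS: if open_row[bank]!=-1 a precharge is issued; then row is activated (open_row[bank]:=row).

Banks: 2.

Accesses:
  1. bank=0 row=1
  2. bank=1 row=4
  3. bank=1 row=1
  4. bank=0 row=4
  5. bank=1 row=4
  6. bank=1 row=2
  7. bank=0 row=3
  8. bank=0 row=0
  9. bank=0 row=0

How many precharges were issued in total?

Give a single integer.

Answer: 6

Derivation:
Acc 1: bank0 row1 -> MISS (open row1); precharges=0
Acc 2: bank1 row4 -> MISS (open row4); precharges=0
Acc 3: bank1 row1 -> MISS (open row1); precharges=1
Acc 4: bank0 row4 -> MISS (open row4); precharges=2
Acc 5: bank1 row4 -> MISS (open row4); precharges=3
Acc 6: bank1 row2 -> MISS (open row2); precharges=4
Acc 7: bank0 row3 -> MISS (open row3); precharges=5
Acc 8: bank0 row0 -> MISS (open row0); precharges=6
Acc 9: bank0 row0 -> HIT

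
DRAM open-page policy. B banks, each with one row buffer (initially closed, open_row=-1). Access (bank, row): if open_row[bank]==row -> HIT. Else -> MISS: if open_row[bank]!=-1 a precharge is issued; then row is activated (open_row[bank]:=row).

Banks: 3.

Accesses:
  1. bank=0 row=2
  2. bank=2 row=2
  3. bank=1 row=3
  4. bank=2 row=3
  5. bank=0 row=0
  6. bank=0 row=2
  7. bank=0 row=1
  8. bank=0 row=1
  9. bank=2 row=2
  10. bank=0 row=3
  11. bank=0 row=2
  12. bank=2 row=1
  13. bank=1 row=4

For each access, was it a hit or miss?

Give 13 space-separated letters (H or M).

Acc 1: bank0 row2 -> MISS (open row2); precharges=0
Acc 2: bank2 row2 -> MISS (open row2); precharges=0
Acc 3: bank1 row3 -> MISS (open row3); precharges=0
Acc 4: bank2 row3 -> MISS (open row3); precharges=1
Acc 5: bank0 row0 -> MISS (open row0); precharges=2
Acc 6: bank0 row2 -> MISS (open row2); precharges=3
Acc 7: bank0 row1 -> MISS (open row1); precharges=4
Acc 8: bank0 row1 -> HIT
Acc 9: bank2 row2 -> MISS (open row2); precharges=5
Acc 10: bank0 row3 -> MISS (open row3); precharges=6
Acc 11: bank0 row2 -> MISS (open row2); precharges=7
Acc 12: bank2 row1 -> MISS (open row1); precharges=8
Acc 13: bank1 row4 -> MISS (open row4); precharges=9

Answer: M M M M M M M H M M M M M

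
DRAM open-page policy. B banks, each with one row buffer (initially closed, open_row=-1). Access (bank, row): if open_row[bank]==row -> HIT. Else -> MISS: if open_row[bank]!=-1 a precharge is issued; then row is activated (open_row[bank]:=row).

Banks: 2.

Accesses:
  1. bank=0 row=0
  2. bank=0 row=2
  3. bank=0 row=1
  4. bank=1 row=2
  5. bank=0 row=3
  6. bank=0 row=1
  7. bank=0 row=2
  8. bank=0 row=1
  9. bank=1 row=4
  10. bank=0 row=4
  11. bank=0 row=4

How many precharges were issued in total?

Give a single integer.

Answer: 8

Derivation:
Acc 1: bank0 row0 -> MISS (open row0); precharges=0
Acc 2: bank0 row2 -> MISS (open row2); precharges=1
Acc 3: bank0 row1 -> MISS (open row1); precharges=2
Acc 4: bank1 row2 -> MISS (open row2); precharges=2
Acc 5: bank0 row3 -> MISS (open row3); precharges=3
Acc 6: bank0 row1 -> MISS (open row1); precharges=4
Acc 7: bank0 row2 -> MISS (open row2); precharges=5
Acc 8: bank0 row1 -> MISS (open row1); precharges=6
Acc 9: bank1 row4 -> MISS (open row4); precharges=7
Acc 10: bank0 row4 -> MISS (open row4); precharges=8
Acc 11: bank0 row4 -> HIT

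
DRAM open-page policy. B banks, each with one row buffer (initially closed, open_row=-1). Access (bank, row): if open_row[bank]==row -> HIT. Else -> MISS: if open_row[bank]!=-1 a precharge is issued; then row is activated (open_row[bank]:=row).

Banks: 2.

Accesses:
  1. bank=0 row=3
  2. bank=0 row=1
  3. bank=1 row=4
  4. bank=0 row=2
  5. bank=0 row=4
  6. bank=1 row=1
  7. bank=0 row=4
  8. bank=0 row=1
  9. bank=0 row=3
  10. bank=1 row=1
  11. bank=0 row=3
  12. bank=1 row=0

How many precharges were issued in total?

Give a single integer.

Answer: 7

Derivation:
Acc 1: bank0 row3 -> MISS (open row3); precharges=0
Acc 2: bank0 row1 -> MISS (open row1); precharges=1
Acc 3: bank1 row4 -> MISS (open row4); precharges=1
Acc 4: bank0 row2 -> MISS (open row2); precharges=2
Acc 5: bank0 row4 -> MISS (open row4); precharges=3
Acc 6: bank1 row1 -> MISS (open row1); precharges=4
Acc 7: bank0 row4 -> HIT
Acc 8: bank0 row1 -> MISS (open row1); precharges=5
Acc 9: bank0 row3 -> MISS (open row3); precharges=6
Acc 10: bank1 row1 -> HIT
Acc 11: bank0 row3 -> HIT
Acc 12: bank1 row0 -> MISS (open row0); precharges=7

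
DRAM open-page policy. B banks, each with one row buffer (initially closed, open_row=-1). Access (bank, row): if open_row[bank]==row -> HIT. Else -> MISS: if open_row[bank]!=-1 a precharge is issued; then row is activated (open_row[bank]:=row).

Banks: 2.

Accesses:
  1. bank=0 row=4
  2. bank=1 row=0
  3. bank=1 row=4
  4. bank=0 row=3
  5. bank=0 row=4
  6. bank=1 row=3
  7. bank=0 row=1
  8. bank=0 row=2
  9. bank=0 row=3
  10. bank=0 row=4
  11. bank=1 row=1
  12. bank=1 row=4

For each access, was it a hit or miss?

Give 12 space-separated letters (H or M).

Acc 1: bank0 row4 -> MISS (open row4); precharges=0
Acc 2: bank1 row0 -> MISS (open row0); precharges=0
Acc 3: bank1 row4 -> MISS (open row4); precharges=1
Acc 4: bank0 row3 -> MISS (open row3); precharges=2
Acc 5: bank0 row4 -> MISS (open row4); precharges=3
Acc 6: bank1 row3 -> MISS (open row3); precharges=4
Acc 7: bank0 row1 -> MISS (open row1); precharges=5
Acc 8: bank0 row2 -> MISS (open row2); precharges=6
Acc 9: bank0 row3 -> MISS (open row3); precharges=7
Acc 10: bank0 row4 -> MISS (open row4); precharges=8
Acc 11: bank1 row1 -> MISS (open row1); precharges=9
Acc 12: bank1 row4 -> MISS (open row4); precharges=10

Answer: M M M M M M M M M M M M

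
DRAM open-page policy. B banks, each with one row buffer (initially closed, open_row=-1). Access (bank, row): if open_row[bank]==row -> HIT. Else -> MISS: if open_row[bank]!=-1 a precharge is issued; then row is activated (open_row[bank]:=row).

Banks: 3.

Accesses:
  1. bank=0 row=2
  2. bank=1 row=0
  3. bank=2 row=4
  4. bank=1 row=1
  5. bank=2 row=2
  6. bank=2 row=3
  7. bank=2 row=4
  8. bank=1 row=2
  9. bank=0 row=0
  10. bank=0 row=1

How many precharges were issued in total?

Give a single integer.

Answer: 7

Derivation:
Acc 1: bank0 row2 -> MISS (open row2); precharges=0
Acc 2: bank1 row0 -> MISS (open row0); precharges=0
Acc 3: bank2 row4 -> MISS (open row4); precharges=0
Acc 4: bank1 row1 -> MISS (open row1); precharges=1
Acc 5: bank2 row2 -> MISS (open row2); precharges=2
Acc 6: bank2 row3 -> MISS (open row3); precharges=3
Acc 7: bank2 row4 -> MISS (open row4); precharges=4
Acc 8: bank1 row2 -> MISS (open row2); precharges=5
Acc 9: bank0 row0 -> MISS (open row0); precharges=6
Acc 10: bank0 row1 -> MISS (open row1); precharges=7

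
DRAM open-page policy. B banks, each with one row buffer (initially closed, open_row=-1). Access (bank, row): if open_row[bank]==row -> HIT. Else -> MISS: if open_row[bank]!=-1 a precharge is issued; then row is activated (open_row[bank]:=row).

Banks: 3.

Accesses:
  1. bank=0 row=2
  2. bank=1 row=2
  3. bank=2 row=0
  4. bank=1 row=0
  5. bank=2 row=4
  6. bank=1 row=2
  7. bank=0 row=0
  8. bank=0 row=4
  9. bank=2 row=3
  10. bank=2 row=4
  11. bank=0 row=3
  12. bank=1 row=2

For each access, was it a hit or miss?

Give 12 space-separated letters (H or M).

Acc 1: bank0 row2 -> MISS (open row2); precharges=0
Acc 2: bank1 row2 -> MISS (open row2); precharges=0
Acc 3: bank2 row0 -> MISS (open row0); precharges=0
Acc 4: bank1 row0 -> MISS (open row0); precharges=1
Acc 5: bank2 row4 -> MISS (open row4); precharges=2
Acc 6: bank1 row2 -> MISS (open row2); precharges=3
Acc 7: bank0 row0 -> MISS (open row0); precharges=4
Acc 8: bank0 row4 -> MISS (open row4); precharges=5
Acc 9: bank2 row3 -> MISS (open row3); precharges=6
Acc 10: bank2 row4 -> MISS (open row4); precharges=7
Acc 11: bank0 row3 -> MISS (open row3); precharges=8
Acc 12: bank1 row2 -> HIT

Answer: M M M M M M M M M M M H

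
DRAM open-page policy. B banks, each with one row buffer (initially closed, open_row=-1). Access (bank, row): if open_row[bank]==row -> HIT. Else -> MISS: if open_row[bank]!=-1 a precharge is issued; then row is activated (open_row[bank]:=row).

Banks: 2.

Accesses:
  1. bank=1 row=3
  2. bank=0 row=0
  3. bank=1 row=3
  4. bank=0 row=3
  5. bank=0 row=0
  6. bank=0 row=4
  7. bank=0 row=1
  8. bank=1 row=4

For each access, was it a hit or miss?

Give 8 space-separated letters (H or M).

Acc 1: bank1 row3 -> MISS (open row3); precharges=0
Acc 2: bank0 row0 -> MISS (open row0); precharges=0
Acc 3: bank1 row3 -> HIT
Acc 4: bank0 row3 -> MISS (open row3); precharges=1
Acc 5: bank0 row0 -> MISS (open row0); precharges=2
Acc 6: bank0 row4 -> MISS (open row4); precharges=3
Acc 7: bank0 row1 -> MISS (open row1); precharges=4
Acc 8: bank1 row4 -> MISS (open row4); precharges=5

Answer: M M H M M M M M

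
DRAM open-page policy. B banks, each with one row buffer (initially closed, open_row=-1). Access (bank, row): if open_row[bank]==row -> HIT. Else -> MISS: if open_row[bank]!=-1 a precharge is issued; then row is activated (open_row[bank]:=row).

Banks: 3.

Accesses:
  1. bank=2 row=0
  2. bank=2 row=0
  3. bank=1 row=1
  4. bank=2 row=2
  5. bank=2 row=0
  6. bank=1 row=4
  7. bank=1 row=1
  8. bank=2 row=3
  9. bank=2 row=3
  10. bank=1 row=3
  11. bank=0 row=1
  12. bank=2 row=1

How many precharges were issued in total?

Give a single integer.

Acc 1: bank2 row0 -> MISS (open row0); precharges=0
Acc 2: bank2 row0 -> HIT
Acc 3: bank1 row1 -> MISS (open row1); precharges=0
Acc 4: bank2 row2 -> MISS (open row2); precharges=1
Acc 5: bank2 row0 -> MISS (open row0); precharges=2
Acc 6: bank1 row4 -> MISS (open row4); precharges=3
Acc 7: bank1 row1 -> MISS (open row1); precharges=4
Acc 8: bank2 row3 -> MISS (open row3); precharges=5
Acc 9: bank2 row3 -> HIT
Acc 10: bank1 row3 -> MISS (open row3); precharges=6
Acc 11: bank0 row1 -> MISS (open row1); precharges=6
Acc 12: bank2 row1 -> MISS (open row1); precharges=7

Answer: 7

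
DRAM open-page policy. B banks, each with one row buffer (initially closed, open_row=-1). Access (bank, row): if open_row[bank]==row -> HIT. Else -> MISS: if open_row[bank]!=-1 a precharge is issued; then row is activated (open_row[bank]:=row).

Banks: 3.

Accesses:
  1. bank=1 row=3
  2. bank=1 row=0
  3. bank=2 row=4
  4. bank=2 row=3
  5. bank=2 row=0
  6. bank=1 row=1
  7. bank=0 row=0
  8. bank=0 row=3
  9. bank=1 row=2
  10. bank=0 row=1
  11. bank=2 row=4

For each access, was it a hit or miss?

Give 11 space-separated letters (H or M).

Acc 1: bank1 row3 -> MISS (open row3); precharges=0
Acc 2: bank1 row0 -> MISS (open row0); precharges=1
Acc 3: bank2 row4 -> MISS (open row4); precharges=1
Acc 4: bank2 row3 -> MISS (open row3); precharges=2
Acc 5: bank2 row0 -> MISS (open row0); precharges=3
Acc 6: bank1 row1 -> MISS (open row1); precharges=4
Acc 7: bank0 row0 -> MISS (open row0); precharges=4
Acc 8: bank0 row3 -> MISS (open row3); precharges=5
Acc 9: bank1 row2 -> MISS (open row2); precharges=6
Acc 10: bank0 row1 -> MISS (open row1); precharges=7
Acc 11: bank2 row4 -> MISS (open row4); precharges=8

Answer: M M M M M M M M M M M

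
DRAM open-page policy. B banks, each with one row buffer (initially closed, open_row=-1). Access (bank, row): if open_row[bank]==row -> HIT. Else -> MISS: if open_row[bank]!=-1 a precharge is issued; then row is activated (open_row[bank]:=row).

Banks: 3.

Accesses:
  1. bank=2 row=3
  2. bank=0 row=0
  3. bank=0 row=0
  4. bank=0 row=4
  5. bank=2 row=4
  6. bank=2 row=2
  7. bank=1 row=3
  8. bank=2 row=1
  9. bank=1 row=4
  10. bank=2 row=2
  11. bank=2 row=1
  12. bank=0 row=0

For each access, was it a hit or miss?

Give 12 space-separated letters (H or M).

Acc 1: bank2 row3 -> MISS (open row3); precharges=0
Acc 2: bank0 row0 -> MISS (open row0); precharges=0
Acc 3: bank0 row0 -> HIT
Acc 4: bank0 row4 -> MISS (open row4); precharges=1
Acc 5: bank2 row4 -> MISS (open row4); precharges=2
Acc 6: bank2 row2 -> MISS (open row2); precharges=3
Acc 7: bank1 row3 -> MISS (open row3); precharges=3
Acc 8: bank2 row1 -> MISS (open row1); precharges=4
Acc 9: bank1 row4 -> MISS (open row4); precharges=5
Acc 10: bank2 row2 -> MISS (open row2); precharges=6
Acc 11: bank2 row1 -> MISS (open row1); precharges=7
Acc 12: bank0 row0 -> MISS (open row0); precharges=8

Answer: M M H M M M M M M M M M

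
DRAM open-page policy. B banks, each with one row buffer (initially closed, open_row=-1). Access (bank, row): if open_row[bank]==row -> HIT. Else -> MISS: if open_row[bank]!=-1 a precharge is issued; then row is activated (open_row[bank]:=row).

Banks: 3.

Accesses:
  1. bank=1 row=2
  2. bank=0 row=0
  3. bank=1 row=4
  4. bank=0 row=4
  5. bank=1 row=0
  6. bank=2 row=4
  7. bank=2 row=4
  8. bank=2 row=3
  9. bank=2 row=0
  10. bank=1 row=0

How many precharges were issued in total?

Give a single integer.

Answer: 5

Derivation:
Acc 1: bank1 row2 -> MISS (open row2); precharges=0
Acc 2: bank0 row0 -> MISS (open row0); precharges=0
Acc 3: bank1 row4 -> MISS (open row4); precharges=1
Acc 4: bank0 row4 -> MISS (open row4); precharges=2
Acc 5: bank1 row0 -> MISS (open row0); precharges=3
Acc 6: bank2 row4 -> MISS (open row4); precharges=3
Acc 7: bank2 row4 -> HIT
Acc 8: bank2 row3 -> MISS (open row3); precharges=4
Acc 9: bank2 row0 -> MISS (open row0); precharges=5
Acc 10: bank1 row0 -> HIT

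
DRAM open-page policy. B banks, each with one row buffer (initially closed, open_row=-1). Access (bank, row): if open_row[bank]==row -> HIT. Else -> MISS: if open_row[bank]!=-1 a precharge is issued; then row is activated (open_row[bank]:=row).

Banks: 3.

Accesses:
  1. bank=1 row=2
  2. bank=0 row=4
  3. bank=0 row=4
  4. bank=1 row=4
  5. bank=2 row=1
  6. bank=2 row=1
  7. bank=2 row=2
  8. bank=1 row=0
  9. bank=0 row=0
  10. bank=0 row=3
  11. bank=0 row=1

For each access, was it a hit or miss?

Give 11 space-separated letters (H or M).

Acc 1: bank1 row2 -> MISS (open row2); precharges=0
Acc 2: bank0 row4 -> MISS (open row4); precharges=0
Acc 3: bank0 row4 -> HIT
Acc 4: bank1 row4 -> MISS (open row4); precharges=1
Acc 5: bank2 row1 -> MISS (open row1); precharges=1
Acc 6: bank2 row1 -> HIT
Acc 7: bank2 row2 -> MISS (open row2); precharges=2
Acc 8: bank1 row0 -> MISS (open row0); precharges=3
Acc 9: bank0 row0 -> MISS (open row0); precharges=4
Acc 10: bank0 row3 -> MISS (open row3); precharges=5
Acc 11: bank0 row1 -> MISS (open row1); precharges=6

Answer: M M H M M H M M M M M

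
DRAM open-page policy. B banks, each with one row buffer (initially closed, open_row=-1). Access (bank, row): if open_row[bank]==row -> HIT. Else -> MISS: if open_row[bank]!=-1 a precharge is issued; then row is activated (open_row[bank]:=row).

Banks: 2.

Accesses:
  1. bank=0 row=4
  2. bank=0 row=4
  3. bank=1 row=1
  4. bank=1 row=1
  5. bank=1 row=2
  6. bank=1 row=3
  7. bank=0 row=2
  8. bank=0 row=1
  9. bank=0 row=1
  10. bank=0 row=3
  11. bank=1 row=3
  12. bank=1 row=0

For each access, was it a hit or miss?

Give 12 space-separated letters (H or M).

Acc 1: bank0 row4 -> MISS (open row4); precharges=0
Acc 2: bank0 row4 -> HIT
Acc 3: bank1 row1 -> MISS (open row1); precharges=0
Acc 4: bank1 row1 -> HIT
Acc 5: bank1 row2 -> MISS (open row2); precharges=1
Acc 6: bank1 row3 -> MISS (open row3); precharges=2
Acc 7: bank0 row2 -> MISS (open row2); precharges=3
Acc 8: bank0 row1 -> MISS (open row1); precharges=4
Acc 9: bank0 row1 -> HIT
Acc 10: bank0 row3 -> MISS (open row3); precharges=5
Acc 11: bank1 row3 -> HIT
Acc 12: bank1 row0 -> MISS (open row0); precharges=6

Answer: M H M H M M M M H M H M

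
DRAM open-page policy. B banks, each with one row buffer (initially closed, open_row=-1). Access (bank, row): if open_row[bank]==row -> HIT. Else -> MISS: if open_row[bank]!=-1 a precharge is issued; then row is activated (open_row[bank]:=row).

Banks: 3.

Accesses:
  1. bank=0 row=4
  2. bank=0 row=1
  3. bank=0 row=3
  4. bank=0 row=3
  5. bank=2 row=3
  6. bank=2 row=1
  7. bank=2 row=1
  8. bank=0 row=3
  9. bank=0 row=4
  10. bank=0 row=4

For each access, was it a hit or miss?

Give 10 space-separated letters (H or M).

Acc 1: bank0 row4 -> MISS (open row4); precharges=0
Acc 2: bank0 row1 -> MISS (open row1); precharges=1
Acc 3: bank0 row3 -> MISS (open row3); precharges=2
Acc 4: bank0 row3 -> HIT
Acc 5: bank2 row3 -> MISS (open row3); precharges=2
Acc 6: bank2 row1 -> MISS (open row1); precharges=3
Acc 7: bank2 row1 -> HIT
Acc 8: bank0 row3 -> HIT
Acc 9: bank0 row4 -> MISS (open row4); precharges=4
Acc 10: bank0 row4 -> HIT

Answer: M M M H M M H H M H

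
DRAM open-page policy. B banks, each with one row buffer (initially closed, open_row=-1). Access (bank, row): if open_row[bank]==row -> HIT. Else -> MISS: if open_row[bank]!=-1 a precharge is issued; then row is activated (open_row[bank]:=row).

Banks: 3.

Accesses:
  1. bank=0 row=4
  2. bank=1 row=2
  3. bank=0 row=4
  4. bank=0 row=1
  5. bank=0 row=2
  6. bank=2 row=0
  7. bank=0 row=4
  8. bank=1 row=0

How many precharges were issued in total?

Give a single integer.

Answer: 4

Derivation:
Acc 1: bank0 row4 -> MISS (open row4); precharges=0
Acc 2: bank1 row2 -> MISS (open row2); precharges=0
Acc 3: bank0 row4 -> HIT
Acc 4: bank0 row1 -> MISS (open row1); precharges=1
Acc 5: bank0 row2 -> MISS (open row2); precharges=2
Acc 6: bank2 row0 -> MISS (open row0); precharges=2
Acc 7: bank0 row4 -> MISS (open row4); precharges=3
Acc 8: bank1 row0 -> MISS (open row0); precharges=4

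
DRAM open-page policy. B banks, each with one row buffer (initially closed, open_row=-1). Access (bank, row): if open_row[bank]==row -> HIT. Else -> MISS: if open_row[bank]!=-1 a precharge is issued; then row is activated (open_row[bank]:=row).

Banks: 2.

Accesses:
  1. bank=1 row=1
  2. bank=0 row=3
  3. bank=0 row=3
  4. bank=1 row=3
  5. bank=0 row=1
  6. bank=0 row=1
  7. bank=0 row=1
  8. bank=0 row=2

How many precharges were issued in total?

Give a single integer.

Answer: 3

Derivation:
Acc 1: bank1 row1 -> MISS (open row1); precharges=0
Acc 2: bank0 row3 -> MISS (open row3); precharges=0
Acc 3: bank0 row3 -> HIT
Acc 4: bank1 row3 -> MISS (open row3); precharges=1
Acc 5: bank0 row1 -> MISS (open row1); precharges=2
Acc 6: bank0 row1 -> HIT
Acc 7: bank0 row1 -> HIT
Acc 8: bank0 row2 -> MISS (open row2); precharges=3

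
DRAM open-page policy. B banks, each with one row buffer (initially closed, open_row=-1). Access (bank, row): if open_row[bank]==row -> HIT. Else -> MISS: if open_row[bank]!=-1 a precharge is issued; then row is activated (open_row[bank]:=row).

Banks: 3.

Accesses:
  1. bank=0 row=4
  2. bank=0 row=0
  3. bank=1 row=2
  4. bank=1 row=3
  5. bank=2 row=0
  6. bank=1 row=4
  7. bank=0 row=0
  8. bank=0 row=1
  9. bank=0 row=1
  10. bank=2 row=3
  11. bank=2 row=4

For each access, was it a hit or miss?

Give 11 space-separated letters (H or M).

Acc 1: bank0 row4 -> MISS (open row4); precharges=0
Acc 2: bank0 row0 -> MISS (open row0); precharges=1
Acc 3: bank1 row2 -> MISS (open row2); precharges=1
Acc 4: bank1 row3 -> MISS (open row3); precharges=2
Acc 5: bank2 row0 -> MISS (open row0); precharges=2
Acc 6: bank1 row4 -> MISS (open row4); precharges=3
Acc 7: bank0 row0 -> HIT
Acc 8: bank0 row1 -> MISS (open row1); precharges=4
Acc 9: bank0 row1 -> HIT
Acc 10: bank2 row3 -> MISS (open row3); precharges=5
Acc 11: bank2 row4 -> MISS (open row4); precharges=6

Answer: M M M M M M H M H M M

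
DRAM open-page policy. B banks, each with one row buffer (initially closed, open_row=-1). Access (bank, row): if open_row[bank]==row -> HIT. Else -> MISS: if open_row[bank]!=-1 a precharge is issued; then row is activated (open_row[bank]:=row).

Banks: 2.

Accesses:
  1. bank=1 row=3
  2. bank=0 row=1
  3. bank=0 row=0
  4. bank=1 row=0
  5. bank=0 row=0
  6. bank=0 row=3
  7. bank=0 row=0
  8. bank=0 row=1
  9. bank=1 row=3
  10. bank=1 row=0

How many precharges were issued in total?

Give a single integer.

Answer: 7

Derivation:
Acc 1: bank1 row3 -> MISS (open row3); precharges=0
Acc 2: bank0 row1 -> MISS (open row1); precharges=0
Acc 3: bank0 row0 -> MISS (open row0); precharges=1
Acc 4: bank1 row0 -> MISS (open row0); precharges=2
Acc 5: bank0 row0 -> HIT
Acc 6: bank0 row3 -> MISS (open row3); precharges=3
Acc 7: bank0 row0 -> MISS (open row0); precharges=4
Acc 8: bank0 row1 -> MISS (open row1); precharges=5
Acc 9: bank1 row3 -> MISS (open row3); precharges=6
Acc 10: bank1 row0 -> MISS (open row0); precharges=7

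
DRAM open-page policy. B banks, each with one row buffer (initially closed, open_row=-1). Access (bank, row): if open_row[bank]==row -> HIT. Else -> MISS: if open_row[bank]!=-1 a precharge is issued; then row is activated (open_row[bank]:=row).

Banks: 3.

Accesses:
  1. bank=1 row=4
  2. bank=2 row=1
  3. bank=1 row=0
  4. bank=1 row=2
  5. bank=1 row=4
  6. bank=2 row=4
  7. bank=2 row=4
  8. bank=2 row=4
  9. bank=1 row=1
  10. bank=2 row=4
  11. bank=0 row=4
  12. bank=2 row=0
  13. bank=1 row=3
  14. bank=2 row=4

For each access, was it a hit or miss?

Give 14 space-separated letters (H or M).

Answer: M M M M M M H H M H M M M M

Derivation:
Acc 1: bank1 row4 -> MISS (open row4); precharges=0
Acc 2: bank2 row1 -> MISS (open row1); precharges=0
Acc 3: bank1 row0 -> MISS (open row0); precharges=1
Acc 4: bank1 row2 -> MISS (open row2); precharges=2
Acc 5: bank1 row4 -> MISS (open row4); precharges=3
Acc 6: bank2 row4 -> MISS (open row4); precharges=4
Acc 7: bank2 row4 -> HIT
Acc 8: bank2 row4 -> HIT
Acc 9: bank1 row1 -> MISS (open row1); precharges=5
Acc 10: bank2 row4 -> HIT
Acc 11: bank0 row4 -> MISS (open row4); precharges=5
Acc 12: bank2 row0 -> MISS (open row0); precharges=6
Acc 13: bank1 row3 -> MISS (open row3); precharges=7
Acc 14: bank2 row4 -> MISS (open row4); precharges=8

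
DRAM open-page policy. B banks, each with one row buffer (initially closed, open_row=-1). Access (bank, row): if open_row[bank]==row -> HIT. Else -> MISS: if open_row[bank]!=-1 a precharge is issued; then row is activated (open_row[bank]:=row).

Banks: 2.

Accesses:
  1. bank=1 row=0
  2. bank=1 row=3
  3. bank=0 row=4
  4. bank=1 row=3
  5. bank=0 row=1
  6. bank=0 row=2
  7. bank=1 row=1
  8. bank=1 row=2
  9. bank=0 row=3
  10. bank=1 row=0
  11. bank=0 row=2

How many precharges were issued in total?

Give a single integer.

Answer: 8

Derivation:
Acc 1: bank1 row0 -> MISS (open row0); precharges=0
Acc 2: bank1 row3 -> MISS (open row3); precharges=1
Acc 3: bank0 row4 -> MISS (open row4); precharges=1
Acc 4: bank1 row3 -> HIT
Acc 5: bank0 row1 -> MISS (open row1); precharges=2
Acc 6: bank0 row2 -> MISS (open row2); precharges=3
Acc 7: bank1 row1 -> MISS (open row1); precharges=4
Acc 8: bank1 row2 -> MISS (open row2); precharges=5
Acc 9: bank0 row3 -> MISS (open row3); precharges=6
Acc 10: bank1 row0 -> MISS (open row0); precharges=7
Acc 11: bank0 row2 -> MISS (open row2); precharges=8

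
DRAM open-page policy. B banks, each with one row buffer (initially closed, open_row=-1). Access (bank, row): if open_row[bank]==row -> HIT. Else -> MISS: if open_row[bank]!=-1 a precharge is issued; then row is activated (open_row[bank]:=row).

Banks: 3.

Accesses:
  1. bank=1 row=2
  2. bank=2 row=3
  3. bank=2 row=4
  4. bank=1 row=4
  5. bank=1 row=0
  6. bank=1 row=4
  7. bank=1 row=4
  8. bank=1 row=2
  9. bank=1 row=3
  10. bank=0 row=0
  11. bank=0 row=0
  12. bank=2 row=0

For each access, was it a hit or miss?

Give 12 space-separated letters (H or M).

Acc 1: bank1 row2 -> MISS (open row2); precharges=0
Acc 2: bank2 row3 -> MISS (open row3); precharges=0
Acc 3: bank2 row4 -> MISS (open row4); precharges=1
Acc 4: bank1 row4 -> MISS (open row4); precharges=2
Acc 5: bank1 row0 -> MISS (open row0); precharges=3
Acc 6: bank1 row4 -> MISS (open row4); precharges=4
Acc 7: bank1 row4 -> HIT
Acc 8: bank1 row2 -> MISS (open row2); precharges=5
Acc 9: bank1 row3 -> MISS (open row3); precharges=6
Acc 10: bank0 row0 -> MISS (open row0); precharges=6
Acc 11: bank0 row0 -> HIT
Acc 12: bank2 row0 -> MISS (open row0); precharges=7

Answer: M M M M M M H M M M H M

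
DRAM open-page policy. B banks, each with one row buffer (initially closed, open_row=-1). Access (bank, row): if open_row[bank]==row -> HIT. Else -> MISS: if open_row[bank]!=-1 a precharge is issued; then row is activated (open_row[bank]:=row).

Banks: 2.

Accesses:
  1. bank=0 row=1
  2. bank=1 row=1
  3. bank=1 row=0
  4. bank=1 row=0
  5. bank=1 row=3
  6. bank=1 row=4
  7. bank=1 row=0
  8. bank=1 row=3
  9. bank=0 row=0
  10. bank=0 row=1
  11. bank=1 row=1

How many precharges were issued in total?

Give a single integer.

Acc 1: bank0 row1 -> MISS (open row1); precharges=0
Acc 2: bank1 row1 -> MISS (open row1); precharges=0
Acc 3: bank1 row0 -> MISS (open row0); precharges=1
Acc 4: bank1 row0 -> HIT
Acc 5: bank1 row3 -> MISS (open row3); precharges=2
Acc 6: bank1 row4 -> MISS (open row4); precharges=3
Acc 7: bank1 row0 -> MISS (open row0); precharges=4
Acc 8: bank1 row3 -> MISS (open row3); precharges=5
Acc 9: bank0 row0 -> MISS (open row0); precharges=6
Acc 10: bank0 row1 -> MISS (open row1); precharges=7
Acc 11: bank1 row1 -> MISS (open row1); precharges=8

Answer: 8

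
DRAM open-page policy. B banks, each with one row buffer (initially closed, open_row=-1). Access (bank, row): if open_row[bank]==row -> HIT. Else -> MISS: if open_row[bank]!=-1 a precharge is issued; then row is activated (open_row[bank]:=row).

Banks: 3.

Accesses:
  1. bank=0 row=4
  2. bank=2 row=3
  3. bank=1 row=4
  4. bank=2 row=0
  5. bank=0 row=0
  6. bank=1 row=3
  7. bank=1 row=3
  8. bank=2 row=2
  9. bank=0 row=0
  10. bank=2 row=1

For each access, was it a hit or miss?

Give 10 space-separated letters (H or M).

Answer: M M M M M M H M H M

Derivation:
Acc 1: bank0 row4 -> MISS (open row4); precharges=0
Acc 2: bank2 row3 -> MISS (open row3); precharges=0
Acc 3: bank1 row4 -> MISS (open row4); precharges=0
Acc 4: bank2 row0 -> MISS (open row0); precharges=1
Acc 5: bank0 row0 -> MISS (open row0); precharges=2
Acc 6: bank1 row3 -> MISS (open row3); precharges=3
Acc 7: bank1 row3 -> HIT
Acc 8: bank2 row2 -> MISS (open row2); precharges=4
Acc 9: bank0 row0 -> HIT
Acc 10: bank2 row1 -> MISS (open row1); precharges=5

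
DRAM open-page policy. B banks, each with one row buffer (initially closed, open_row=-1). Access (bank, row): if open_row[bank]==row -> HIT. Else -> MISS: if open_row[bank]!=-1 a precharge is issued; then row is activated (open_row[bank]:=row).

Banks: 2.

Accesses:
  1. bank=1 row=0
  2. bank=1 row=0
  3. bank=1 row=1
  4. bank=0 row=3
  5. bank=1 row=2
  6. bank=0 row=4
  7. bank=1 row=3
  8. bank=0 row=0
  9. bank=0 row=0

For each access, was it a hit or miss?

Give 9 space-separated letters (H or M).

Acc 1: bank1 row0 -> MISS (open row0); precharges=0
Acc 2: bank1 row0 -> HIT
Acc 3: bank1 row1 -> MISS (open row1); precharges=1
Acc 4: bank0 row3 -> MISS (open row3); precharges=1
Acc 5: bank1 row2 -> MISS (open row2); precharges=2
Acc 6: bank0 row4 -> MISS (open row4); precharges=3
Acc 7: bank1 row3 -> MISS (open row3); precharges=4
Acc 8: bank0 row0 -> MISS (open row0); precharges=5
Acc 9: bank0 row0 -> HIT

Answer: M H M M M M M M H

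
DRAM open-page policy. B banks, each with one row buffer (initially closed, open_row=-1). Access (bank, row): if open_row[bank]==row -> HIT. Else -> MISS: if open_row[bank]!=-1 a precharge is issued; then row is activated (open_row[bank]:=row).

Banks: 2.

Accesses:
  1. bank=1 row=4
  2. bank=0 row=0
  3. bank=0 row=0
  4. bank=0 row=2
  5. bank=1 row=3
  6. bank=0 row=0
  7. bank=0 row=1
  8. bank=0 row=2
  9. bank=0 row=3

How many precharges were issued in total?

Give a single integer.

Answer: 6

Derivation:
Acc 1: bank1 row4 -> MISS (open row4); precharges=0
Acc 2: bank0 row0 -> MISS (open row0); precharges=0
Acc 3: bank0 row0 -> HIT
Acc 4: bank0 row2 -> MISS (open row2); precharges=1
Acc 5: bank1 row3 -> MISS (open row3); precharges=2
Acc 6: bank0 row0 -> MISS (open row0); precharges=3
Acc 7: bank0 row1 -> MISS (open row1); precharges=4
Acc 8: bank0 row2 -> MISS (open row2); precharges=5
Acc 9: bank0 row3 -> MISS (open row3); precharges=6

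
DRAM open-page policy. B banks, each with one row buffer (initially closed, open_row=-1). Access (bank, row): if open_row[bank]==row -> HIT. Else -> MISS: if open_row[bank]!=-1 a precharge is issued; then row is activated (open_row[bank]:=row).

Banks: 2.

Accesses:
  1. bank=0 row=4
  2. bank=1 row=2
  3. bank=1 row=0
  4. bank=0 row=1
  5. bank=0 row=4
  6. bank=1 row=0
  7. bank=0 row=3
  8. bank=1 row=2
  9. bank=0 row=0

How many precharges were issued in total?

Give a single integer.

Answer: 6

Derivation:
Acc 1: bank0 row4 -> MISS (open row4); precharges=0
Acc 2: bank1 row2 -> MISS (open row2); precharges=0
Acc 3: bank1 row0 -> MISS (open row0); precharges=1
Acc 4: bank0 row1 -> MISS (open row1); precharges=2
Acc 5: bank0 row4 -> MISS (open row4); precharges=3
Acc 6: bank1 row0 -> HIT
Acc 7: bank0 row3 -> MISS (open row3); precharges=4
Acc 8: bank1 row2 -> MISS (open row2); precharges=5
Acc 9: bank0 row0 -> MISS (open row0); precharges=6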